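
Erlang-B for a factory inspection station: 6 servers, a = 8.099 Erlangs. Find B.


B(c,a) = (a^c/c!) / Σ_{k=0}^{c} a^k/k!
a^6/6! = 391.972769
Σ terms (k=0..6): 1.00000 + 8.09900 + 32.79690 + 88.54070 + 179.27278 + 290.38605 + 391.97277 = 992.068199
B = 391.972769/992.068199 = 0.395107

Final: 0.395107


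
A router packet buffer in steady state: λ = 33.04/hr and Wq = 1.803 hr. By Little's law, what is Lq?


Lq = λWq = 33.04·1.803 = 59.5711

Final: 59.5711


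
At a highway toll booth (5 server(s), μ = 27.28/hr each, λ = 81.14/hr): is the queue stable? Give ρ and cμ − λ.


Total capacity cμ = 5·27.28 = 136.40/hr
ρ = λ/(cμ) = 81.14/136.40 = 0.5949
Stable ⇔ ρ < 1: YES
Spare capacity = cμ − λ = 136.40 − 81.14 = 55.26/hr

Final: ρ = 0.5949; stable; margin = 55.26/hr


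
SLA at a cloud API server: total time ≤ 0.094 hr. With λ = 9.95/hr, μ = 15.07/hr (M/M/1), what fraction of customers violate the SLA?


W ~ Exponential(μ−λ) for M/M/1.
μ − λ = 15.07 − 9.95 = 5.1200
P(W > t) = e^{−(μ−λ)t} = e^{−0.4813} = 0.617992

Final: 0.617992


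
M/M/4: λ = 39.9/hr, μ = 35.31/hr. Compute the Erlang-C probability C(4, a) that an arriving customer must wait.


a = λ/μ = 1.1300; ρ = a/4 = 0.2825
P₀ = 0.322207 (from M/M/c formula)
C(c,a) = [a^c/(c!(1−ρ))]·P₀ = [1.63042/(24·0.7175)]·0.322207
= 0.09468·0.322207 = 0.030507

Final: 0.030507


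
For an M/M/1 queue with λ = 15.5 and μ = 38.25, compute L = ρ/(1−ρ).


ρ = λ/μ = 15.5/38.25 = 0.4052
L = ρ/(1−ρ) = 0.4052/(1 − 0.4052) = 0.4052/0.5948 = 0.6813

Final: 0.6813


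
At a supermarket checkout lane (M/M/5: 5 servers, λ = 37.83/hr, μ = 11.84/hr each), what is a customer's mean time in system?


a = 3.1951; ρ = 0.6390; P₀ = 0.037362
Lq = P₀·a^c·ρ/(c!(1−ρ)²) = 0.50842
Wq = Lq/λ = 0.50842/37.83 = 0.01344 hr
W = Wq + 1/μ = 0.01344 + 0.08446 = 0.09790 hr

Final: 0.09790 hr


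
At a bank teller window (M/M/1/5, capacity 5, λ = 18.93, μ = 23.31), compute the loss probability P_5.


ρ = λ/μ = 18.93/23.31 = 0.8121
P_K = (1−ρ)ρ^K/(1−ρ^(K+1)) = (0.1879·0.353217)/(1 − 0.286847)
= 0.066370/0.713153 = 0.093066

Final: 0.093066


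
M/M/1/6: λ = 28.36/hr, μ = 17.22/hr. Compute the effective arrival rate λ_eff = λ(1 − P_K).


ρ = 1.6469; P_K = (1−ρ)ρ^6/(1−ρ^7) = 0.405135
λ_eff = λ(1 − P_K) = 28.36·(1 − 0.405135) = 28.36·0.594865 = 16.8704 /hr

Final: 16.8704 /hr


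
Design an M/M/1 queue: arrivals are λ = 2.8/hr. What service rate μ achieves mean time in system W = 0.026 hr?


W = 1/(μ−λ) ⇒ μ − λ = 1/W = 1/0.026 = 38.4615
μ = λ + 1/W = 2.8 + 38.4615 = 41.2615 per hr

Final: 41.2615 /hr


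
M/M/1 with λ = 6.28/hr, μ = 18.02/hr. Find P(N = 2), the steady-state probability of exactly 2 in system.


ρ = 6.28/18.02 = 0.3485
P_n = (1−ρ)·ρ^n = (1 − 0.3485)·0.3485^2 = 0.6515·0.121453 = 0.079127

Final: 0.079127


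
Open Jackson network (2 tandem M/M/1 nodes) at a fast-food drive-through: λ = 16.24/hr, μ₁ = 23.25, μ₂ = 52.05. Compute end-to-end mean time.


Each node sees arrival rate λ = 16.24/hr (tandem ⇒ throughput preserved).
W₁ = 1/(μ₁−λ) = 1/(23.25−16.24) = 0.14265 hr
W₂ = 1/(μ₂−λ) = 1/(52.05−16.24) = 0.02793 hr
W_total = W₁ + W₂ = 0.14265 + 0.02793 = 0.17058 hr

Final: 0.17058 hr


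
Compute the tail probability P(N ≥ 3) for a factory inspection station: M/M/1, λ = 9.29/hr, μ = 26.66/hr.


ρ = 9.29/26.66 = 0.3485
P(N ≥ n) = ρ^n = 0.3485^3 = 0.042312

Final: 0.042312


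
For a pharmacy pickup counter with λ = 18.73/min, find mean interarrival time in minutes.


Mean interarrival time = 1/λ = 1/18.73 minute = 0.05339 minute
In minutes: 0.05339 × 1 = 0.05339 min

Final: 0.05339 min


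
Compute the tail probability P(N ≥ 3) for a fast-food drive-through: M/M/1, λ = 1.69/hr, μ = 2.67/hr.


ρ = 1.69/2.67 = 0.6330
P(N ≥ n) = ρ^n = 0.6330^3 = 0.253587

Final: 0.253587


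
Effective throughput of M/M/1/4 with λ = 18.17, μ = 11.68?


ρ = 1.5557; P_K = (1−ρ)ρ^4/(1−ρ^5) = 0.401220
λ_eff = λ(1 − P_K) = 18.17·(1 − 0.401220) = 18.17·0.598780 = 10.8798 /hr

Final: 10.8798 /hr


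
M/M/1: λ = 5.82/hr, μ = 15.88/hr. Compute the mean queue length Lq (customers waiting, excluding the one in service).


ρ = 5.82/15.88 = 0.3665
Lq = ρ²/(1−ρ) = 0.1343/0.6335 = 0.2120

Final: 0.2120


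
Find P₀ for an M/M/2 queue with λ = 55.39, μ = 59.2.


a = λ/μ = 55.39/59.2 = 0.9356; ρ = a/c = 0.4678
Σ_{k=0}^{1} a^k/k! (terms k=0..1) = 1.00000 + 0.93564 = 1.93564
Tail: a^2/(2!(1−ρ)) = 0.87543/(2·0.5322) = 0.82249
P₀ = 1/(1.93564 + 0.82249) = 1/2.75813 = 0.362564

Final: 0.362564


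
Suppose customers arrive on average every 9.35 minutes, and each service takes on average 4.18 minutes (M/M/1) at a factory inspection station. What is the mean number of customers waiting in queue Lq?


λ = 60/9.35 = 6.4171 /hr
μ = 60/4.18 = 14.3541 /hr
ρ = λ/μ = 6.4171/14.3541 = 0.4471
Lq = ρ²/(1−ρ) = 0.1999/0.5529 = 0.3615

Final: 0.3615


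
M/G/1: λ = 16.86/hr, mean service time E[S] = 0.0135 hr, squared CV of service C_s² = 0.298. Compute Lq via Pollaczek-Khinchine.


ρ = λ·E[S] = 16.86·0.0135 = 0.2276
Lq = ρ²(1+C_s²)/(2(1−ρ)) = 0.05181·(1+0.298)/(2·0.7724)
= 0.05181·1.2980/1.5448 = 0.04353

Final: 0.04353


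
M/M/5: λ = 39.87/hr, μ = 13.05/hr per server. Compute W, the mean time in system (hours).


a = 3.0552; ρ = 0.6110; P₀ = 0.043844
Lq = P₀·a^c·ρ/(c!(1−ρ)²) = 0.39278
Wq = Lq/λ = 0.39278/39.87 = 0.009852 hr
W = Wq + 1/μ = 0.009852 + 0.07663 = 0.08648 hr

Final: 0.08648 hr


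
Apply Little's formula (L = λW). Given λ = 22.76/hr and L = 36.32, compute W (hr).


W = L/λ = 36.32/22.76 = 1.5958 hr

Final: 1.5958 hr


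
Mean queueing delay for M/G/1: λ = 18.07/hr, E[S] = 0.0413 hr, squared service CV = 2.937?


ρ = λ·E[S] = 18.07·0.0413 = 0.7463
E[S²] = E[S]²(1+C_s²) = 0.0413²·(1+2.937) = 0.006715
Wq = λ·E[S²]/(2(1−ρ)) = 18.07·0.006715/(2·0.2537) = 0.23914 hr

Final: 0.23914 hr


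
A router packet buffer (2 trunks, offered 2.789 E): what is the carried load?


B(2,2.789) = 0.506529 (Erlang-B)
Carried load = a(1 − B) = 2.789·(1 − 0.506529) = 2.789·0.493471 = 1.3763 E

Final: 1.3763 Erlangs


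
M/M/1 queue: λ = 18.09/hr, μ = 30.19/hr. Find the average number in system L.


ρ = λ/μ = 18.09/30.19 = 0.5992
L = ρ/(1−ρ) = 0.5992/(1 − 0.5992) = 0.5992/0.4008 = 1.4950

Final: 1.4950


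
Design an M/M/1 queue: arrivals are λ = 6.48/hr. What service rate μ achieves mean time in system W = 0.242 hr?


W = 1/(μ−λ) ⇒ μ − λ = 1/W = 1/0.242 = 4.1322
μ = λ + 1/W = 6.48 + 4.1322 = 10.6122 per hr

Final: 10.6122 /hr


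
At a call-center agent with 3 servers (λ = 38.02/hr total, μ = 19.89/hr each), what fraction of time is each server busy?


ρ = λ/(cμ) = 38.02/(3·19.89) = 38.02/59.67 = 0.6372

Final: 0.6372


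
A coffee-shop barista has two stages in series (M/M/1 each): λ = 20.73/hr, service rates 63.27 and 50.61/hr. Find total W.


Each node sees arrival rate λ = 20.73/hr (tandem ⇒ throughput preserved).
W₁ = 1/(μ₁−λ) = 1/(63.27−20.73) = 0.02351 hr
W₂ = 1/(μ₂−λ) = 1/(50.61−20.73) = 0.03347 hr
W_total = W₁ + W₂ = 0.02351 + 0.03347 = 0.05697 hr

Final: 0.05697 hr


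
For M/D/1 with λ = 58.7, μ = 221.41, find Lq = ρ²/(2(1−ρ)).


ρ = 58.7/221.41 = 0.2651
M/D/1: Lq = ρ²/(2(1−ρ)) = 0.07029/(2·0.7349) = 0.04782

Final: 0.04782


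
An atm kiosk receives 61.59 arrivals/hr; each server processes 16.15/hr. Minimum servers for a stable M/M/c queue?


Stability requires cμ > λ ⇔ c > λ/μ.
λ/μ = 61.59/16.15 = 3.8136
Minimum integer c = ⌊3.8136⌋ + 1 = 4
Check: 4·16.15 = 64.60 > 61.59, while 3·16.15 = 48.45 ≤ 61.59

Final: 4 servers


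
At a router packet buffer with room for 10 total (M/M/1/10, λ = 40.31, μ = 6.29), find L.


ρ = 40.31/6.29 = 6.4086
L = ρ[1 − (K+1)ρ^K + Kρ^(K+1)] / [(1−ρ)(1−ρ^(K+1))]
Numerator: 6.4086·(1 − 11·116848065.589748 + 10·748830766.919356) = 39752318191.152985
Denominator: (-5.4086)·(-748830765.919356) = 4050114889.757792
L = 39752318191.152985/4050114889.757792 = 9.8151

Final: 9.8151


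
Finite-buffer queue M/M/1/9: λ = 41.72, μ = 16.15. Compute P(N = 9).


ρ = λ/μ = 41.72/16.15 = 2.5833
P_K = (1−ρ)ρ^K/(1−ρ^(K+1)) = (-1.5833·5123.254826)/(1 − 13234.810608)
= -8111.555783/-13233.810608 = 0.612942

Final: 0.612942


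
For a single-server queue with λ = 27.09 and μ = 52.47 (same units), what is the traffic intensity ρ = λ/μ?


ρ = λ/μ = 27.09/52.47 = 0.5163

Final: 0.5163


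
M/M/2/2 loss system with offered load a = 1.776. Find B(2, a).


B(c,a) = (a^c/c!) / Σ_{k=0}^{c} a^k/k!
a^2/2! = 1.577088
Σ terms (k=0..2): 1.00000 + 1.77600 + 1.57709 = 4.353088
B = 1.577088/4.353088 = 0.362292

Final: 0.362292


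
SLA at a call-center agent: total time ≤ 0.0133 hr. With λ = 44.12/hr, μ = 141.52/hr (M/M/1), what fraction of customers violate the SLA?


W ~ Exponential(μ−λ) for M/M/1.
μ − λ = 141.52 − 44.12 = 97.4000
P(W > t) = e^{−(μ−λ)t} = e^{−1.2954} = 0.273783

Final: 0.273783


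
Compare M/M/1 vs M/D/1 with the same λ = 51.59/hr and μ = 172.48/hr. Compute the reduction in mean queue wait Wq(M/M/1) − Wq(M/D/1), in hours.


ρ = 51.59/172.48 = 0.2991
Wq(M/M/1) = ρ/(μ−λ) = 0.2991/120.89 = 0.002474 hr
Wq(M/D/1) = ρ/(2(μ−λ)) = 0.001237 hr
Savings = 0.002474 − 0.001237 = 0.001237 hr

Final: 0.001237 hr


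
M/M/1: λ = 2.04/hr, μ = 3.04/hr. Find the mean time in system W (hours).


W = 1/(μ−λ) = 1/(3.04 − 2.04) = 1/1.00 = 1.0000 hr

Final: 1.0000 hr


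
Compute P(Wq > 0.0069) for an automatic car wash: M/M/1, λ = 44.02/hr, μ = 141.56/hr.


ρ = 44.02/141.56 = 0.3110
P(Wq > t) = ρ·e^{−(μ−λ)t} = 0.3110·e^{−0.6730}
= 0.3110·0.510162 = 0.158642

Final: 0.158642


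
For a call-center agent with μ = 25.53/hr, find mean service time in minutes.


Mean service time = 1/μ = 1/25.53 hour = 0.03917 hour
In minutes: 0.03917 × 60 = 2.3502 min

Final: 2.3502 min


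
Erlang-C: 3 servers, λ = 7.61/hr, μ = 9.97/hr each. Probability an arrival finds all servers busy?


a = λ/μ = 0.7633; ρ = a/3 = 0.2544
P₀ = 0.464251 (from M/M/c formula)
C(c,a) = [a^c/(c!(1−ρ))]·P₀ = [0.44470/(6·0.7456)]·0.464251
= 0.09941·0.464251 = 0.046151

Final: 0.046151


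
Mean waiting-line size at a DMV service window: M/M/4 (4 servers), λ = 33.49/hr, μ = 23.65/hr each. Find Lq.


a = λ/μ = 1.4161; ρ = a/4 = 0.3540
P₀ = 0.240888
Lq = P₀·a^c·ρ / (c!·(1−ρ)²) = 0.240888·4.02102·0.3540/(24·0.41729)
= 0.03424

Final: 0.03424


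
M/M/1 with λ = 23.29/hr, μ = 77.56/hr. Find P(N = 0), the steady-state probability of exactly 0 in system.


ρ = 23.29/77.56 = 0.3003
P_n = (1−ρ)·ρ^n = (1 − 0.3003)·0.3003^0 = 0.6997·1.000000 = 0.699716

Final: 0.699716


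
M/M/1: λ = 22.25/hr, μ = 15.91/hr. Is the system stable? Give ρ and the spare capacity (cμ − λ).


Total capacity cμ = 1·15.91 = 15.91/hr
ρ = λ/(cμ) = 22.25/15.91 = 1.3985
Stable ⇔ ρ < 1: NO
Spare capacity = cμ − λ = 15.91 − 22.25 = -6.34/hr

Final: ρ = 1.3985; unstable; margin = -6.34/hr


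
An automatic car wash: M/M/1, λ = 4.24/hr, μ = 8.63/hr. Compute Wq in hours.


ρ = 4.24/8.63 = 0.4913
Wq = ρ/(μ−λ) = 0.4913/(8.63 − 4.24) = 0.4913/4.39 = 0.1119 hr

Final: 0.1119 hr


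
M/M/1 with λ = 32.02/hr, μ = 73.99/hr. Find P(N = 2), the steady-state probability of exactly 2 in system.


ρ = 32.02/73.99 = 0.4328
P_n = (1−ρ)·ρ^n = (1 − 0.4328)·0.4328^2 = 0.5672·0.187282 = 0.106234

Final: 0.106234


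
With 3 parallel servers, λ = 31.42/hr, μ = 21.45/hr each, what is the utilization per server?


ρ = λ/(cμ) = 31.42/(3·21.45) = 31.42/64.35 = 0.4883

Final: 0.4883


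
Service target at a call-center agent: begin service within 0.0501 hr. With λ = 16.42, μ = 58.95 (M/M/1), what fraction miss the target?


ρ = 16.42/58.95 = 0.2785
P(Wq > t) = ρ·e^{−(μ−λ)t} = 0.2785·e^{−2.1308}
= 0.2785·0.118748 = 0.033076

Final: 0.033076


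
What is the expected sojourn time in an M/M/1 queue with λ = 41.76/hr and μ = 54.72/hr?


W = 1/(μ−λ) = 1/(54.72 − 41.76) = 1/12.96 = 0.07716 hr

Final: 0.07716 hr


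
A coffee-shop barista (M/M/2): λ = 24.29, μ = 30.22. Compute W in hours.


a = 0.8038; ρ = 0.4019; P₀ = 0.426649
Lq = P₀·a^c·ρ/(c!(1−ρ)²) = 0.15483
Wq = Lq/λ = 0.15483/24.29 = 0.006374 hr
W = Wq + 1/μ = 0.006374 + 0.03309 = 0.03946 hr

Final: 0.03946 hr


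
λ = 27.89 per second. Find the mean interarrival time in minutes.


Mean interarrival time = 1/λ = 1/27.89 second = 0.03586 second
In minutes: 0.03586 × 0.0166667 = 0.0005976 min

Final: 0.0005976 min


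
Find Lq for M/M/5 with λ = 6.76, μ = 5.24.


a = λ/μ = 1.2901; ρ = a/5 = 0.2580
P₀ = 0.275057
Lq = P₀·a^c·ρ / (c!·(1−ρ)²) = 0.275057·3.57336·0.2580/(120·0.55054)
= 0.003839

Final: 0.003839


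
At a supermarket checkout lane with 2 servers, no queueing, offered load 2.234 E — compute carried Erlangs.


B(2,2.234) = 0.435541 (Erlang-B)
Carried load = a(1 − B) = 2.234·(1 − 0.435541) = 2.234·0.564459 = 1.2610 E

Final: 1.2610 Erlangs


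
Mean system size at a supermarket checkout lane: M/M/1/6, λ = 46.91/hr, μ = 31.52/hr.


ρ = 46.91/31.52 = 1.4883
L = ρ[1 − (K+1)ρ^K + Kρ^(K+1)] / [(1−ρ)(1−ρ^(K+1))]
Numerator: 1.4883·(1 − 7·10.866141 + 6·16.171659) = 32.692585
Denominator: (-0.4883)·(-15.171659) = 7.407736
L = 32.692585/7.407736 = 4.4133

Final: 4.4133


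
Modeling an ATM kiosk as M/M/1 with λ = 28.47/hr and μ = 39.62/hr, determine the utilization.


ρ = λ/μ = 28.47/39.62 = 0.7186

Final: 0.7186


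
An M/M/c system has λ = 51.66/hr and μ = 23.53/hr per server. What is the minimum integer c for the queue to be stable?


Stability requires cμ > λ ⇔ c > λ/μ.
λ/μ = 51.66/23.53 = 2.1955
Minimum integer c = ⌊2.1955⌋ + 1 = 3
Check: 3·23.53 = 70.59 > 51.66, while 2·23.53 = 47.06 ≤ 51.66

Final: 3 servers


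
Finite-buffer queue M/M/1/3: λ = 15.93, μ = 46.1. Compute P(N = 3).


ρ = λ/μ = 15.93/46.1 = 0.3456
P_K = (1−ρ)ρ^K/(1−ρ^(K+1)) = (0.6544·0.041261)/(1 − 0.014258)
= 0.027003/0.985742 = 0.027394

Final: 0.027394


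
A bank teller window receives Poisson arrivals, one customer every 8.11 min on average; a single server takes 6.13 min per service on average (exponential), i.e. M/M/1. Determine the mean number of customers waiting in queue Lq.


λ = 60/8.11 = 7.3983 /hr
μ = 60/6.13 = 9.7879 /hr
ρ = λ/μ = 7.3983/9.7879 = 0.7559
Lq = ρ²/(1−ρ) = 0.5713/0.2441 = 2.3401

Final: 2.3401


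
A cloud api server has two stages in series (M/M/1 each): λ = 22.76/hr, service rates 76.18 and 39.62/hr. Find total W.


Each node sees arrival rate λ = 22.76/hr (tandem ⇒ throughput preserved).
W₁ = 1/(μ₁−λ) = 1/(76.18−22.76) = 0.01872 hr
W₂ = 1/(μ₂−λ) = 1/(39.62−22.76) = 0.05931 hr
W_total = W₁ + W₂ = 0.01872 + 0.05931 = 0.07803 hr

Final: 0.07803 hr


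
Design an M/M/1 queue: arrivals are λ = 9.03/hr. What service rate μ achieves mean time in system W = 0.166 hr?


W = 1/(μ−λ) ⇒ μ − λ = 1/W = 1/0.166 = 6.0241
μ = λ + 1/W = 9.03 + 6.0241 = 15.0541 per hr

Final: 15.0541 /hr


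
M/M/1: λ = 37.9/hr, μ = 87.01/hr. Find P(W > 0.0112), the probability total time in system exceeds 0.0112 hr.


W ~ Exponential(μ−λ) for M/M/1.
μ − λ = 87.01 − 37.9 = 49.1100
P(W > t) = e^{−(μ−λ)t} = e^{−0.5500} = 0.576931

Final: 0.576931


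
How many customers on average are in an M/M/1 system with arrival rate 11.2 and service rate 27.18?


ρ = λ/μ = 11.2/27.18 = 0.4121
L = ρ/(1−ρ) = 0.4121/(1 − 0.4121) = 0.4121/0.5879 = 0.7009

Final: 0.7009


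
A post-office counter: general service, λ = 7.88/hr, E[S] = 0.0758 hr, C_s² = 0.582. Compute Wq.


ρ = λ·E[S] = 7.88·0.0758 = 0.5973
E[S²] = E[S]²(1+C_s²) = 0.0758²·(1+0.582) = 0.009090
Wq = λ·E[S²]/(2(1−ρ)) = 7.88·0.009090/(2·0.4027) = 0.08893 hr

Final: 0.08893 hr


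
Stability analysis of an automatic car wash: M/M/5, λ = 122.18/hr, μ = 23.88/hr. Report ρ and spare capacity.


Total capacity cμ = 5·23.88 = 119.40/hr
ρ = λ/(cμ) = 122.18/119.40 = 1.0233
Stable ⇔ ρ < 1: NO
Spare capacity = cμ − λ = 119.40 − 122.18 = -2.78/hr

Final: ρ = 1.0233; unstable; margin = -2.78/hr


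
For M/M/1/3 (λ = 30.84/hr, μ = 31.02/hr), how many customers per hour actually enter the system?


ρ = 0.9942; P_K = (1−ρ)ρ^3/(1−ρ^4) = 0.247822
λ_eff = λ(1 − P_K) = 30.84·(1 − 0.247822) = 30.84·0.752178 = 23.1972 /hr

Final: 23.1972 /hr


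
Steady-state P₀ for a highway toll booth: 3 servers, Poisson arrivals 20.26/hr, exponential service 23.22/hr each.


a = λ/μ = 20.26/23.22 = 0.8725; ρ = a/c = 0.2908
Σ_{k=0}^{2} a^k/k! (terms k=0..2) = 1.00000 + 0.87252 + 0.38065 = 2.25317
Tail: a^3/(3!(1−ρ)) = 0.66425/(6·0.7092) = 0.15611
P₀ = 1/(2.25317 + 0.15611) = 1/2.40928 = 0.415061

Final: 0.415061


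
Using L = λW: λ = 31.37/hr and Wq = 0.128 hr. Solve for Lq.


Lq = λWq = 31.37·0.128 = 4.0154

Final: 4.0154


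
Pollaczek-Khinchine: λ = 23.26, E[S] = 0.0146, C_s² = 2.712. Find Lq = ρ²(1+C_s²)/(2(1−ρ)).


ρ = λ·E[S] = 23.26·0.0146 = 0.3396
Lq = ρ²(1+C_s²)/(2(1−ρ)) = 0.1153·(1+2.712)/(2·0.6604)
= 0.1153·3.7120/1.3208 = 0.32411

Final: 0.32411


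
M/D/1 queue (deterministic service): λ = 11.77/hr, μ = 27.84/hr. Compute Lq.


ρ = 11.77/27.84 = 0.4228
M/D/1: Lq = ρ²/(2(1−ρ)) = 0.1787/(2·0.5772) = 0.15482

Final: 0.15482


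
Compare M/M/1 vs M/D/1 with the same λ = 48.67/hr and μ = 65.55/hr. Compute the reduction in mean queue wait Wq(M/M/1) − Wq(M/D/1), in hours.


ρ = 48.67/65.55 = 0.7425
Wq(M/M/1) = ρ/(μ−λ) = 0.7425/16.88 = 0.04399 hr
Wq(M/D/1) = ρ/(2(μ−λ)) = 0.02199 hr
Savings = 0.04399 − 0.02199 = 0.02199 hr

Final: 0.02199 hr


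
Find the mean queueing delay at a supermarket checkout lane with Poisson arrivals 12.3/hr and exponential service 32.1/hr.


ρ = 12.3/32.1 = 0.3832
Wq = ρ/(μ−λ) = 0.3832/(32.1 − 12.3) = 0.3832/19.80 = 0.01935 hr

Final: 0.01935 hr


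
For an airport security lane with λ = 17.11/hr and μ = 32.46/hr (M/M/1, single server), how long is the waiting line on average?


ρ = 17.11/32.46 = 0.5271
Lq = ρ²/(1−ρ) = 0.2778/0.4729 = 0.5875

Final: 0.5875


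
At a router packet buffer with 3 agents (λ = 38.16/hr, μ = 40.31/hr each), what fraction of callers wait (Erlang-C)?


a = λ/μ = 0.9467; ρ = a/3 = 0.3156
P₀ = 0.384418 (from M/M/c formula)
C(c,a) = [a^c/(c!(1−ρ))]·P₀ = [0.84837/(6·0.6844)]·0.384418
= 0.20658·0.384418 = 0.079415

Final: 0.079415


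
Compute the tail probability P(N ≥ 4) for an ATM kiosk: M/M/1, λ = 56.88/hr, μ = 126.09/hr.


ρ = 56.88/126.09 = 0.4511
P(N ≥ n) = ρ^n = 0.4511^4 = 0.041411

Final: 0.041411


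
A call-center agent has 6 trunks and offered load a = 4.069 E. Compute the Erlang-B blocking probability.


B(c,a) = (a^c/c!) / Σ_{k=0}^{c} a^k/k!
a^6/6! = 6.303673
Σ terms (k=0..6): 1.00000 + 4.06900 + 8.27838 + 11.22824 + 11.42193 + 9.29517 + 6.30367 = 51.596394
B = 6.303673/51.596394 = 0.122173

Final: 0.122173


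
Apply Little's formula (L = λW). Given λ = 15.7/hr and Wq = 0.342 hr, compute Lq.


Lq = λWq = 15.7·0.342 = 5.3694

Final: 5.3694


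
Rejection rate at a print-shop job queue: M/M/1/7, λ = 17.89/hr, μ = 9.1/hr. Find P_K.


ρ = λ/μ = 17.89/9.1 = 1.9659
P_K = (1−ρ)ρ^K/(1−ρ^(K+1)) = (-0.9659·113.496544)/(1 − 223.126722)
= -109.630178/-222.126722 = 0.493548

Final: 0.493548


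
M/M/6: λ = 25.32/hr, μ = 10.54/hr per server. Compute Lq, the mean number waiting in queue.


a = λ/μ = 2.4023; ρ = a/6 = 0.4004
P₀ = 0.090108
Lq = P₀·a^c·ρ / (c!·(1−ρ)²) = 0.090108·192.19343·0.4004/(720·0.35954)
= 0.02678

Final: 0.02678


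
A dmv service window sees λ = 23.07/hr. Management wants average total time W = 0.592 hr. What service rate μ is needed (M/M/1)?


W = 1/(μ−λ) ⇒ μ − λ = 1/W = 1/0.592 = 1.6892
μ = λ + 1/W = 23.07 + 1.6892 = 24.7592 per hr

Final: 24.7592 /hr


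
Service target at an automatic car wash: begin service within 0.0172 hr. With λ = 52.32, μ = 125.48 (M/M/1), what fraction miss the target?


ρ = 52.32/125.48 = 0.4170
P(Wq > t) = ρ·e^{−(μ−λ)t} = 0.4170·e^{−1.2584}
= 0.4170·0.284122 = 0.118467

Final: 0.118467


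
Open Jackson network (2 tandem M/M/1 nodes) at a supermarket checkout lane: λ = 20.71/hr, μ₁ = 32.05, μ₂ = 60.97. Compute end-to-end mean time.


Each node sees arrival rate λ = 20.71/hr (tandem ⇒ throughput preserved).
W₁ = 1/(μ₁−λ) = 1/(32.05−20.71) = 0.08818 hr
W₂ = 1/(μ₂−λ) = 1/(60.97−20.71) = 0.02484 hr
W_total = W₁ + W₂ = 0.08818 + 0.02484 = 0.11302 hr

Final: 0.11302 hr


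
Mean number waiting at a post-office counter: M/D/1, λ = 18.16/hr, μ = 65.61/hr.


ρ = 18.16/65.61 = 0.2768
M/D/1: Lq = ρ²/(2(1−ρ)) = 0.07661/(2·0.7232) = 0.05297

Final: 0.05297


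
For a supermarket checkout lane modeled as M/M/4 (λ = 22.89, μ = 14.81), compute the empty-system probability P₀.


a = λ/μ = 22.89/14.81 = 1.5456; ρ = a/c = 0.3864
Σ_{k=0}^{3} a^k/k! (terms k=0..3) = 1.00000 + 1.54558 + 1.19440 + 0.61535 = 4.35533
Tail: a^4/(4!(1−ρ)) = 5.70641/(24·0.6136) = 0.38749
P₀ = 1/(4.35533 + 0.38749) = 1/4.74282 = 0.210845

Final: 0.210845


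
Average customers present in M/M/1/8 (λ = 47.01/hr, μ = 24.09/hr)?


ρ = 47.01/24.09 = 1.9514
L = ρ[1 − (K+1)ρ^K + Kρ^(K+1)] / [(1−ρ)(1−ρ^(K+1))]
Numerator: 1.9514·(1 − 9·210.294352 + 8·410.375156) = 2715.129144
Denominator: (-0.9514)·(-409.375156) = 389.492676
L = 2715.129144/389.492676 = 6.9709

Final: 6.9709


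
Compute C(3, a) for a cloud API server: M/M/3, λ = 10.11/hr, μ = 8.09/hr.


a = λ/μ = 1.2497; ρ = a/3 = 0.4166
P₀ = 0.278701 (from M/M/c formula)
C(c,a) = [a^c/(c!(1−ρ))]·P₀ = [1.95168/(6·0.5834)]·0.278701
= 0.55752·0.278701 = 0.155382

Final: 0.155382


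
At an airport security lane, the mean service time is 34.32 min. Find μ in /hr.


μ = 1/(service time) in consistent units.
1 hour = 60 min, so μ = 60/34.32 = 1.7483 per hour

Final: 1.7483 /hr


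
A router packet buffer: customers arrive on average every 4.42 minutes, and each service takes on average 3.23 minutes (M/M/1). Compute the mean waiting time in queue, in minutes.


λ = 60/4.42 = 13.5747 /hr
μ = 60/3.23 = 18.5759 /hr
ρ = λ/μ = 13.5747/18.5759 = 0.7308
Wq = ρ/(μ−λ) = 0.7308/(18.5759−13.5747) = 0.14612 hr
In minutes: 0.14612·60 = 8.767 min

Final: 8.767 min


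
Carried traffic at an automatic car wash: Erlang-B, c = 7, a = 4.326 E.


B(7,4.326) = 0.080226 (Erlang-B)
Carried load = a(1 − B) = 4.326·(1 − 0.080226) = 4.326·0.919774 = 3.9789 E

Final: 3.9789 Erlangs


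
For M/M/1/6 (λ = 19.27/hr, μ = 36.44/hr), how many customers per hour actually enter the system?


ρ = 0.5288; P_K = (1−ρ)ρ^6/(1−ρ^7) = 0.010425
λ_eff = λ(1 − P_K) = 19.27·(1 − 0.010425) = 19.27·0.989575 = 19.0691 /hr

Final: 19.0691 /hr


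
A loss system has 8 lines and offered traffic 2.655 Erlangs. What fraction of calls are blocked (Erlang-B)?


B(c,a) = (a^c/c!) / Σ_{k=0}^{c} a^k/k!
a^8/8! = 0.061234
Σ terms (k=0..8): 1.00000 + 2.65500 + 3.52451 + 3.11919 + 2.07036 + 1.09936 + 0.48647 + 0.18451 + 0.06123 = 14.200648
B = 0.061234/14.200648 = 0.004312

Final: 0.004312


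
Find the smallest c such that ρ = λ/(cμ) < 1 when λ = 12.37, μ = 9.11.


Stability requires cμ > λ ⇔ c > λ/μ.
λ/μ = 12.37/9.11 = 1.3578
Minimum integer c = ⌊1.3578⌋ + 1 = 2
Check: 2·9.11 = 18.22 > 12.37, while 1·9.11 = 9.11 ≤ 12.37

Final: 2 servers


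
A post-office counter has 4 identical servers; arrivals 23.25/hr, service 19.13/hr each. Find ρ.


ρ = λ/(cμ) = 23.25/(4·19.13) = 23.25/76.52 = 0.3038

Final: 0.3038


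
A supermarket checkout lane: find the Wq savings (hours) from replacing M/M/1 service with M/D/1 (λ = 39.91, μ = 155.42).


ρ = 39.91/155.42 = 0.2568
Wq(M/M/1) = ρ/(μ−λ) = 0.2568/115.51 = 0.002223 hr
Wq(M/D/1) = ρ/(2(μ−λ)) = 0.001112 hr
Savings = 0.002223 − 0.001112 = 0.001112 hr

Final: 0.001112 hr


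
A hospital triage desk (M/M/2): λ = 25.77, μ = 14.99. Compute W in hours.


a = 1.7191; ρ = 0.8596; P₀ = 0.075516
Lq = P₀·a^c·ρ/(c!(1−ρ)²) = 4.86424
Wq = Lq/λ = 4.86424/25.77 = 0.18876 hr
W = Wq + 1/μ = 0.18876 + 0.06671 = 0.25547 hr

Final: 0.25547 hr


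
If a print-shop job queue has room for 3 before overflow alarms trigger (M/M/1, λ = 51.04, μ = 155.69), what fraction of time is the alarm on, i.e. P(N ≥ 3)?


ρ = 51.04/155.69 = 0.3278
P(N ≥ n) = ρ^n = 0.3278^3 = 0.035233

Final: 0.035233


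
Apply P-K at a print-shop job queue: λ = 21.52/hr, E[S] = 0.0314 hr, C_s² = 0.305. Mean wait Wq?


ρ = λ·E[S] = 21.52·0.0314 = 0.6757
E[S²] = E[S]²(1+C_s²) = 0.0314²·(1+0.305) = 0.001287
Wq = λ·E[S²]/(2(1−ρ)) = 21.52·0.001287/(2·0.3243) = 0.04269 hr

Final: 0.04269 hr


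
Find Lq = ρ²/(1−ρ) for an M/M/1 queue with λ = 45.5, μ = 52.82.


ρ = 45.5/52.82 = 0.8614
Lq = ρ²/(1−ρ) = 0.7420/0.1386 = 5.3544

Final: 5.3544


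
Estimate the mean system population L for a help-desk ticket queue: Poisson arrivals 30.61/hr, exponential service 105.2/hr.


ρ = λ/μ = 30.61/105.2 = 0.2910
L = ρ/(1−ρ) = 0.2910/(1 − 0.2910) = 0.2910/0.7090 = 0.4104

Final: 0.4104


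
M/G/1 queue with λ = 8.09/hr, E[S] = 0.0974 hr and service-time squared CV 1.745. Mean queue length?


ρ = λ·E[S] = 8.09·0.0974 = 0.7880
Lq = ρ²(1+C_s²)/(2(1−ρ)) = 0.6209·(1+1.745)/(2·0.2120)
= 0.6209·2.7450/0.4241 = 4.01904

Final: 4.01904


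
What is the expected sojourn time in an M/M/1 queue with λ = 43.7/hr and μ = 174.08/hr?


W = 1/(μ−λ) = 1/(174.08 − 43.7) = 1/130.38 = 0.007670 hr

Final: 0.007670 hr


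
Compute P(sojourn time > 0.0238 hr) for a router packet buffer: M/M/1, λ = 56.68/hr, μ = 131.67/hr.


W ~ Exponential(μ−λ) for M/M/1.
μ − λ = 131.67 − 56.68 = 74.9900
P(W > t) = e^{−(μ−λ)t} = e^{−1.7848} = 0.167837

Final: 0.167837


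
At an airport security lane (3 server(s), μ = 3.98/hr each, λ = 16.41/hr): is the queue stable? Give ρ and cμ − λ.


Total capacity cμ = 3·3.98 = 11.94/hr
ρ = λ/(cμ) = 16.41/11.94 = 1.3744
Stable ⇔ ρ < 1: NO
Spare capacity = cμ − λ = 11.94 − 16.41 = -4.47/hr

Final: ρ = 1.3744; unstable; margin = -4.47/hr


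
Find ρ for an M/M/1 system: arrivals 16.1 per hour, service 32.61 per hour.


ρ = λ/μ = 16.1/32.61 = 0.4937

Final: 0.4937


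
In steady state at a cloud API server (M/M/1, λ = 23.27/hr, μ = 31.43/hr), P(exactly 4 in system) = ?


ρ = 23.27/31.43 = 0.7404
P_n = (1−ρ)·ρ^n = (1 − 0.7404)·0.7404^4 = 0.2596·0.300475 = 0.078011

Final: 0.078011


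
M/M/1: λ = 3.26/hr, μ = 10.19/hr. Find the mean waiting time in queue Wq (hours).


ρ = 3.26/10.19 = 0.3199
Wq = ρ/(μ−λ) = 0.3199/(10.19 − 3.26) = 0.3199/6.93 = 0.04616 hr

Final: 0.04616 hr


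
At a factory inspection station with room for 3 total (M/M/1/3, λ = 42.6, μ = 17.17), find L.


ρ = 42.6/17.17 = 2.4811
L = ρ[1 − (K+1)ρ^K + Kρ^(K+1)] / [(1−ρ)(1−ρ^(K+1))]
Numerator: 2.4811·(1 − 4·15.272774 + 3·37.892845) = 132.954281
Denominator: (-1.4811)·(-36.892845) = 54.640947
L = 132.954281/54.640947 = 2.4332

Final: 2.4332


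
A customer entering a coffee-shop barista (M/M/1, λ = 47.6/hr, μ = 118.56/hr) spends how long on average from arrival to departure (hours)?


W = 1/(μ−λ) = 1/(118.56 − 47.6) = 1/70.96 = 0.01409 hr

Final: 0.01409 hr


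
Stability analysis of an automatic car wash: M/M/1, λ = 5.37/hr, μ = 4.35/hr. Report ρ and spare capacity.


Total capacity cμ = 1·4.35 = 4.35/hr
ρ = λ/(cμ) = 5.37/4.35 = 1.2345
Stable ⇔ ρ < 1: NO
Spare capacity = cμ − λ = 4.35 − 5.37 = -1.02/hr

Final: ρ = 1.2345; unstable; margin = -1.02/hr


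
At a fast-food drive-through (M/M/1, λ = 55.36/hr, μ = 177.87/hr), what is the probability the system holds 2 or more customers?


ρ = 55.36/177.87 = 0.3112
P(N ≥ n) = ρ^n = 0.3112^2 = 0.096869

Final: 0.096869


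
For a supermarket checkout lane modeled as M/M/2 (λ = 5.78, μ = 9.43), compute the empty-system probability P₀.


a = λ/μ = 5.78/9.43 = 0.6129; ρ = a/c = 0.3065
Σ_{k=0}^{1} a^k/k! (terms k=0..1) = 1.00000 + 0.61294 = 1.61294
Tail: a^2/(2!(1−ρ)) = 0.37569/(2·0.6935) = 0.27085
P₀ = 1/(1.61294 + 0.27085) = 1/1.88379 = 0.530844

Final: 0.530844


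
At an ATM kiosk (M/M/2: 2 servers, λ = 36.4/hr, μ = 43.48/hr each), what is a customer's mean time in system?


a = 0.8372; ρ = 0.4186; P₀ = 0.409857
Lq = P₀·a^c·ρ/(c!(1−ρ)²) = 0.17784
Wq = Lq/λ = 0.17784/36.4 = 0.004886 hr
W = Wq + 1/μ = 0.004886 + 0.02300 = 0.02788 hr

Final: 0.02788 hr


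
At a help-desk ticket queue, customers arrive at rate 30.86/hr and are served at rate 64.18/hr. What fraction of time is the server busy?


ρ = λ/μ = 30.86/64.18 = 0.4808

Final: 0.4808


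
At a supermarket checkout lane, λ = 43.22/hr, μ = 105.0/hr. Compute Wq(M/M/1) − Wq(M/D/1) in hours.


ρ = 43.22/105.0 = 0.4116
Wq(M/M/1) = ρ/(μ−λ) = 0.4116/61.78 = 0.006663 hr
Wq(M/D/1) = ρ/(2(μ−λ)) = 0.003331 hr
Savings = 0.006663 − 0.003331 = 0.003331 hr

Final: 0.003331 hr


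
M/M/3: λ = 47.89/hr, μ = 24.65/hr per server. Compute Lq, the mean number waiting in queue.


a = λ/μ = 1.9428; ρ = a/3 = 0.6476
P₀ = 0.120508
Lq = P₀·a^c·ρ / (c!·(1−ρ)²) = 0.120508·7.33303·0.6476/(6·0.12419)
= 0.76804

Final: 0.76804


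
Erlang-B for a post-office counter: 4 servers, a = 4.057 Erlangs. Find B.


B(c,a) = (a^c/c!) / Σ_{k=0}^{c} a^k/k!
a^4/4! = 11.287787
Σ terms (k=0..4): 1.00000 + 4.05700 + 8.22962 + 11.12920 + 11.28779 = 35.703607
B = 11.287787/35.703607 = 0.316153

Final: 0.316153


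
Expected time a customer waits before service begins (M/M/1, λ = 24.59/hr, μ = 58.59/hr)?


ρ = 24.59/58.59 = 0.4197
Wq = ρ/(μ−λ) = 0.4197/(58.59 − 24.59) = 0.4197/34.00 = 0.01234 hr

Final: 0.01234 hr


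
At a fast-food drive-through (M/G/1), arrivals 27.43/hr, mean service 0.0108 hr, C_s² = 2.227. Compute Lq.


ρ = λ·E[S] = 27.43·0.0108 = 0.2962
Lq = ρ²(1+C_s²)/(2(1−ρ)) = 0.08776·(1+2.227)/(2·0.7038)
= 0.08776·3.2270/1.4075 = 0.20121

Final: 0.20121


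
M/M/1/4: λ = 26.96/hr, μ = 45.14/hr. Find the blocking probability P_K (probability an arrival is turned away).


ρ = λ/μ = 26.96/45.14 = 0.5973
P_K = (1−ρ)ρ^K/(1−ρ^(K+1)) = (0.4027·0.127243)/(1 − 0.075996)
= 0.051247/0.924004 = 0.055462

Final: 0.055462


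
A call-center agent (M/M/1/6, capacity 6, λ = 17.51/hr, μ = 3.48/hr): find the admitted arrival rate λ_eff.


ρ = 5.0316; P_K = (1−ρ)ρ^6/(1−ρ^7) = 0.801266
λ_eff = λ(1 − P_K) = 17.51·(1 − 0.801266) = 17.51·0.198734 = 3.4798 /hr

Final: 3.4798 /hr


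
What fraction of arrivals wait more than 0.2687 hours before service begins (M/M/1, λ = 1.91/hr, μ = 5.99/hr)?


ρ = 1.91/5.99 = 0.3189
P(Wq > t) = ρ·e^{−(μ−λ)t} = 0.3189·e^{−1.0963}
= 0.3189·0.334106 = 0.106535

Final: 0.106535


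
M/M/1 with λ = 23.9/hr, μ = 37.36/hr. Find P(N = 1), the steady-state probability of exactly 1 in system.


ρ = 23.9/37.36 = 0.6397
P_n = (1−ρ)·ρ^n = (1 − 0.6397)·0.6397^1 = 0.3603·0.639722 = 0.230478

Final: 0.230478


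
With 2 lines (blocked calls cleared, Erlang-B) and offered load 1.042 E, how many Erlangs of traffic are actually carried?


B(2,1.042) = 0.210022 (Erlang-B)
Carried load = a(1 − B) = 1.042·(1 − 0.210022) = 1.042·0.789978 = 0.8232 E

Final: 0.8232 Erlangs


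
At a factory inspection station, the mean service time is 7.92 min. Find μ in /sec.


μ = 1/(service time) in consistent units.
1 second = 0.0166667 min, so μ = 0.0166667/7.92 = 0.002104 per second

Final: 0.002104 /sec


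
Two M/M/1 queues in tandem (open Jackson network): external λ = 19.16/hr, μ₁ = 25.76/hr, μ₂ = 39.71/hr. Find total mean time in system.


Each node sees arrival rate λ = 19.16/hr (tandem ⇒ throughput preserved).
W₁ = 1/(μ₁−λ) = 1/(25.76−19.16) = 0.15152 hr
W₂ = 1/(μ₂−λ) = 1/(39.71−19.16) = 0.04866 hr
W_total = W₁ + W₂ = 0.15152 + 0.04866 = 0.20018 hr

Final: 0.20018 hr


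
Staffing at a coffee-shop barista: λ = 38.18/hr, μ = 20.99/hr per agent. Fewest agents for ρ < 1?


Stability requires cμ > λ ⇔ c > λ/μ.
λ/μ = 38.18/20.99 = 1.8190
Minimum integer c = ⌊1.8190⌋ + 1 = 2
Check: 2·20.99 = 41.98 > 38.18, while 1·20.99 = 20.99 ≤ 38.18

Final: 2 servers


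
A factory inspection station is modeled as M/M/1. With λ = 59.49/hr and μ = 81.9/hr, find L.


ρ = λ/μ = 59.49/81.9 = 0.7264
L = ρ/(1−ρ) = 0.7264/(1 − 0.7264) = 0.7264/0.2736 = 2.6546

Final: 2.6546


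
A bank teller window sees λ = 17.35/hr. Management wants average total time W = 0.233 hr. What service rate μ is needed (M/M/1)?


W = 1/(μ−λ) ⇒ μ − λ = 1/W = 1/0.233 = 4.2918
μ = λ + 1/W = 17.35 + 4.2918 = 21.6418 per hr

Final: 21.6418 /hr


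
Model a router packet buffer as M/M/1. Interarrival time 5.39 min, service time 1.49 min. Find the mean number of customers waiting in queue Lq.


λ = 60/5.39 = 11.1317 /hr
μ = 60/1.49 = 40.2685 /hr
ρ = λ/μ = 11.1317/40.2685 = 0.2764
Lq = ρ²/(1−ρ) = 0.07642/0.7236 = 0.1056

Final: 0.1056


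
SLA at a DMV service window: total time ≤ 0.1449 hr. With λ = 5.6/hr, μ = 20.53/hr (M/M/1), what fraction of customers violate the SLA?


W ~ Exponential(μ−λ) for M/M/1.
μ − λ = 20.53 − 5.6 = 14.9300
P(W > t) = e^{−(μ−λ)t} = e^{−2.1634} = 0.114939

Final: 0.114939


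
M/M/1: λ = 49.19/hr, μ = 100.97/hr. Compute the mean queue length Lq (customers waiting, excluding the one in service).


ρ = 49.19/100.97 = 0.4872
Lq = ρ²/(1−ρ) = 0.2373/0.5128 = 0.4628

Final: 0.4628


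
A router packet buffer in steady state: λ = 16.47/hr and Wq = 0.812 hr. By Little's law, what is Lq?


Lq = λWq = 16.47·0.812 = 13.3736

Final: 13.3736


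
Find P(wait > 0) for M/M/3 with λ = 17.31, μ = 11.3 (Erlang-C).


a = λ/μ = 1.5319; ρ = a/3 = 0.5106
P₀ = 0.202866 (from M/M/c formula)
C(c,a) = [a^c/(c!(1−ρ))]·P₀ = [3.59464/(6·0.4894)]·0.202866
= 1.22422·0.202866 = 0.248351

Final: 0.248351


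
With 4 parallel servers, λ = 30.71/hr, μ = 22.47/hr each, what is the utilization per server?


ρ = λ/(cμ) = 30.71/(4·22.47) = 30.71/89.88 = 0.3417

Final: 0.3417


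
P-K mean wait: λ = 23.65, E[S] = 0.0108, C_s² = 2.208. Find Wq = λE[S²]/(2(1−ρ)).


ρ = λ·E[S] = 23.65·0.0108 = 0.2554
E[S²] = E[S]²(1+C_s²) = 0.0108²·(1+2.208) = 0.0003742
Wq = λ·E[S²]/(2(1−ρ)) = 23.65·0.0003742/(2·0.7446) = 0.005943 hr

Final: 0.005943 hr


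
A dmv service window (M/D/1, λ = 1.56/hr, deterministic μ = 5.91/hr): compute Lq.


ρ = 1.56/5.91 = 0.2640
M/D/1: Lq = ρ²/(2(1−ρ)) = 0.06967/(2·0.7360) = 0.04733

Final: 0.04733


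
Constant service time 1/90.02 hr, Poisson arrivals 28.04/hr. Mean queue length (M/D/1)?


ρ = 28.04/90.02 = 0.3115
M/D/1: Lq = ρ²/(2(1−ρ)) = 0.09702/(2·0.6885) = 0.07046

Final: 0.07046


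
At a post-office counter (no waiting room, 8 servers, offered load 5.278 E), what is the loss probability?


B(c,a) = (a^c/c!) / Σ_{k=0}^{c} a^k/k!
a^8/8! = 14.936009
Σ terms (k=0..8): 1.00000 + 5.27800 + 13.92864 + 24.50512 + 32.33451 + 34.13231 + 30.02506 + 22.63889 + 14.93601 = 178.778544
B = 14.936009/178.778544 = 0.083545

Final: 0.083545


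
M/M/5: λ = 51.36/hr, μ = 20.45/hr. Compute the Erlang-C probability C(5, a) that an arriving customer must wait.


a = λ/μ = 2.5115; ρ = a/5 = 0.5023
P₀ = 0.079137 (from M/M/c formula)
C(c,a) = [a^c/(c!(1−ρ))]·P₀ = [99.92140/(120·0.4977)]·0.079137
= 1.67305·0.079137 = 0.132400

Final: 0.132400


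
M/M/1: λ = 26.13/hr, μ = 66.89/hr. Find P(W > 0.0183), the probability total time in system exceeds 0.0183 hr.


W ~ Exponential(μ−λ) for M/M/1.
μ − λ = 66.89 − 26.13 = 40.7600
P(W > t) = e^{−(μ−λ)t} = e^{−0.7459} = 0.474303

Final: 0.474303


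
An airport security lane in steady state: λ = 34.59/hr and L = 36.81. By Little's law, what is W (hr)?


W = L/λ = 36.81/34.59 = 1.0642 hr

Final: 1.0642 hr


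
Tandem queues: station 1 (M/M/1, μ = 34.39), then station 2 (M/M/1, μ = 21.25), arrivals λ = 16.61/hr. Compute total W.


Each node sees arrival rate λ = 16.61/hr (tandem ⇒ throughput preserved).
W₁ = 1/(μ₁−λ) = 1/(34.39−16.61) = 0.05624 hr
W₂ = 1/(μ₂−λ) = 1/(21.25−16.61) = 0.21552 hr
W_total = W₁ + W₂ = 0.05624 + 0.21552 = 0.27176 hr

Final: 0.27176 hr


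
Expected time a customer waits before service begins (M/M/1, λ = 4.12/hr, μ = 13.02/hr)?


ρ = 4.12/13.02 = 0.3164
Wq = ρ/(μ−λ) = 0.3164/(13.02 − 4.12) = 0.3164/8.90 = 0.03555 hr

Final: 0.03555 hr


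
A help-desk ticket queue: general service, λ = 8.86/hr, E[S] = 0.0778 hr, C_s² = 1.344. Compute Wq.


ρ = λ·E[S] = 8.86·0.0778 = 0.6893
E[S²] = E[S]²(1+C_s²) = 0.0778²·(1+1.344) = 0.014188
Wq = λ·E[S²]/(2(1−ρ)) = 8.86·0.014188/(2·0.3107) = 0.20230 hr

Final: 0.20230 hr


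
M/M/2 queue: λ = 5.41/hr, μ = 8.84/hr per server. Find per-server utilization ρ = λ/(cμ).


ρ = λ/(cμ) = 5.41/(2·8.84) = 5.41/17.68 = 0.3060

Final: 0.3060


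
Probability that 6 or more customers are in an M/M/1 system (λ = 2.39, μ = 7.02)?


ρ = 2.39/7.02 = 0.3405
P(N ≥ n) = ρ^n = 0.3405^6 = 0.001557

Final: 0.001557


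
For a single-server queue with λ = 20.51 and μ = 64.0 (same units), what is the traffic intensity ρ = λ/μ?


ρ = λ/μ = 20.51/64.0 = 0.3205

Final: 0.3205


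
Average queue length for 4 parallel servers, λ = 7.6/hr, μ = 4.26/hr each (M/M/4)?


a = λ/μ = 1.7840; ρ = a/4 = 0.4460
P₀ = 0.164373
Lq = P₀·a^c·ρ / (c!·(1−ρ)²) = 0.164373·10.13015·0.4460/(24·0.30691)
= 0.10083

Final: 0.10083


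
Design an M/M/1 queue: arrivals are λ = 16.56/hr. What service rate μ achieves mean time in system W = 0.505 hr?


W = 1/(μ−λ) ⇒ μ − λ = 1/W = 1/0.505 = 1.9802
μ = λ + 1/W = 16.56 + 1.9802 = 18.5402 per hr

Final: 18.5402 /hr


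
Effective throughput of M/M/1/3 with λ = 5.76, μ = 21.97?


ρ = 0.2622; P_K = (1−ρ)ρ^3/(1−ρ^4) = 0.013359
λ_eff = λ(1 − P_K) = 5.76·(1 − 0.013359) = 5.76·0.986641 = 5.6830 /hr

Final: 5.6830 /hr


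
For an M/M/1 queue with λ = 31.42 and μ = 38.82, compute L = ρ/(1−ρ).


ρ = λ/μ = 31.42/38.82 = 0.8094
L = ρ/(1−ρ) = 0.8094/(1 − 0.8094) = 0.8094/0.1906 = 4.2459

Final: 4.2459


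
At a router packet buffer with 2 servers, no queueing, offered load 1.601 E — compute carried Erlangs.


B(2,1.601) = 0.330088 (Erlang-B)
Carried load = a(1 − B) = 1.601·(1 − 0.330088) = 1.601·0.669912 = 1.0725 E

Final: 1.0725 Erlangs


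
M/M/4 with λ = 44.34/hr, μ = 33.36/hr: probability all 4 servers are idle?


a = λ/μ = 44.34/33.36 = 1.3291; ρ = a/c = 0.3323
Σ_{k=0}^{3} a^k/k! (terms k=0..3) = 1.00000 + 1.32914 + 0.88330 + 0.39134 = 3.60378
Tail: a^4/(4!(1−ρ)) = 3.12089/(24·0.6677) = 0.19475
P₀ = 1/(3.60378 + 0.19475) = 1/3.79853 = 0.263260

Final: 0.263260
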